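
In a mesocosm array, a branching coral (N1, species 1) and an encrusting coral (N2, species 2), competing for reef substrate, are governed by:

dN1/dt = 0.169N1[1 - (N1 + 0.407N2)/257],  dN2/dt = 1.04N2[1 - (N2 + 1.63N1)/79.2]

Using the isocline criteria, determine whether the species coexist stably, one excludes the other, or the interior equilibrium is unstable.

species 1 excludes species 2

Compare the nullcline intercepts: K1/α12 = 257/0.407 = 631 > K2 = 79.2; K2/α21 = 79.2/1.63 = 48.6 < K1 = 257.
Since the inequalities point opposite ways, species 1 can invade but species 2 cannot.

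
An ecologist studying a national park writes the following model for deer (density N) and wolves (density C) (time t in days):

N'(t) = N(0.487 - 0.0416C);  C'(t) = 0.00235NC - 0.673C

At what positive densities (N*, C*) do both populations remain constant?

Set dC/dt = 0 with C > 0: 0.00235N - 0.673 = 0, so N* = 0.673/0.00235 = 286.
Set dN/dt = 0 with N > 0: 0.487 - 0.0416C = 0, so C* = 0.487/0.0416 = 11.7.

N* ≈ 286, C* ≈ 11.7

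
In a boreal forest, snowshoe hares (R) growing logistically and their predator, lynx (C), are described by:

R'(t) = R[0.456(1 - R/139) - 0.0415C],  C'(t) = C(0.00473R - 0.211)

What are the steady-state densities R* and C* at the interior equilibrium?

R* ≈ 44.6, C* ≈ 7.46

From dC/dt = 0 with C > 0: 0.00473R* = 0.211, so R* = 44.6.
Substitute into dR/dt = 0: 0.456(1 - 44.6/139) = 0.0415C*.
The bracket is 0.679, giving C* = 0.31/0.0415 = 7.46.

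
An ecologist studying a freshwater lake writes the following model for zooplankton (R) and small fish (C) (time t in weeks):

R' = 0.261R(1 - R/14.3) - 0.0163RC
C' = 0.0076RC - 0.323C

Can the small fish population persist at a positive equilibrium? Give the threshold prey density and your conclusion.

Threshold R = 42.5; K < 42.5, so no, the predator goes extinct.

The predator equation gives dC/dt > 0 only when R > 0.323/0.0076 = 42.5.
Without the predator, R → K = 14.3. Since 14.3 < 42.5, the predator cannot invade.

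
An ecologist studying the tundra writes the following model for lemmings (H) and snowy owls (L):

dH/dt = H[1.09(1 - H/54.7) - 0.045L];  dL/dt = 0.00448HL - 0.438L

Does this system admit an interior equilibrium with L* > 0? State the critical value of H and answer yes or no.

The predator equation gives dL/dt > 0 only when H > 0.438/0.00448 = 97.8.
Without the predator, H → K = 54.7. Since 54.7 < 97.8, the predator cannot invade.

Threshold H = 97.8; K < 97.8, so no, the predator goes extinct.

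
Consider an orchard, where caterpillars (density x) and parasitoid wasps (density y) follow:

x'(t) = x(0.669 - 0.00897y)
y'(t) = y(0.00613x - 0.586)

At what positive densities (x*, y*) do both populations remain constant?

x* ≈ 95.6, y* ≈ 74.6

Set dy/dt = 0 with y > 0: 0.00613x - 0.586 = 0, so x* = 0.586/0.00613 = 95.6.
Set dx/dt = 0 with x > 0: 0.669 - 0.00897y = 0, so y* = 0.669/0.00897 = 74.6.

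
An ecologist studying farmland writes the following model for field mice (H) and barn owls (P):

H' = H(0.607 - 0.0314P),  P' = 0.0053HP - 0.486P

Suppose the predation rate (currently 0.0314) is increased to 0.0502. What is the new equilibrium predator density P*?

At the interior fixed point, setting dH/dt = 0 with H > 0 fixes P* = (prey growth rate)/(HP coefficient) — independent of the other coefficients.
With the change, P* = 0.607/0.0502 = 12.1; it falls from 19.3.

P* ≈ 12.1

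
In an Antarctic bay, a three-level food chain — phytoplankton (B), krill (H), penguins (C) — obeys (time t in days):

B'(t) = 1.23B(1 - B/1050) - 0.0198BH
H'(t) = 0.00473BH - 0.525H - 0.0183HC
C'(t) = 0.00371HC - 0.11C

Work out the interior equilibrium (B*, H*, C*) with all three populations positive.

From dC/dt = 0: 0.00371H* = 0.11, so H* = 29.6.
From dB/dt = 0: 1.23(1 - B*/1050) = 0.0198·29.6, giving B* = 1050·(1 - 0.477) = 549.
From dH/dt = 0: 0.00473·549 - 0.525 = 0.0183C*, so C* = 2.07/0.0183 = 113.

B* ≈ 549, H* ≈ 29.6, C* ≈ 113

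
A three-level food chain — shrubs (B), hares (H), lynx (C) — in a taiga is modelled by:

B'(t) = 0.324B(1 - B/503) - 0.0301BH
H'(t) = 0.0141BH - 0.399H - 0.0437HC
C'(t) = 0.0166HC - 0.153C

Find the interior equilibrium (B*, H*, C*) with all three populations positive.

From dC/dt = 0: 0.0166H* = 0.153, so H* = 9.22.
From dB/dt = 0: 0.324(1 - B*/503) = 0.0301·9.22, giving B* = 503·(1 - 0.856) = 72.3.
From dH/dt = 0: 0.0141·72.3 - 0.399 = 0.0437C*, so C* = 0.62/0.0437 = 14.2.

B* ≈ 72.3, H* ≈ 9.22, C* ≈ 14.2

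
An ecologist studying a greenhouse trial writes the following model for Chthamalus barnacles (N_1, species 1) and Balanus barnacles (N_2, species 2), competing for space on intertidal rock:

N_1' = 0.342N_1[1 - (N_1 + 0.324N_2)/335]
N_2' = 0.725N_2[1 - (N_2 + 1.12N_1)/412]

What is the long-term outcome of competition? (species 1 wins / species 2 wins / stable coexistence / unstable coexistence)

Compare the nullcline intercepts: K1/α12 = 335/0.324 = 1030 > K2 = 412; K2/α21 = 412/1.12 = 368 > K1 = 335.
Since both inequalities hold, each species can invade when rare, so the interior equilibrium is stable.

stable coexistence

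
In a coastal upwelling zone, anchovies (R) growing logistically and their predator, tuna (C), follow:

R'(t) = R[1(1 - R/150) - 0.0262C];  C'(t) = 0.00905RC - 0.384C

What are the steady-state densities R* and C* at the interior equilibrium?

From dC/dt = 0 with C > 0: 0.00905R* = 0.384, so R* = 42.4.
Substitute into dR/dt = 0: 1(1 - 42.4/150) = 0.0262C*.
The bracket is 0.717, giving C* = 0.717/0.0262 = 27.4.

R* ≈ 42.4, C* ≈ 27.4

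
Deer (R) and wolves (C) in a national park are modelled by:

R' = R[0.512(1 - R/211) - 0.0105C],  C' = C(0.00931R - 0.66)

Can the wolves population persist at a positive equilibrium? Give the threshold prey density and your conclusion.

Threshold R = 70.9; K > 70.9, so yes, the predator persists.

The predator equation gives dC/dt > 0 only when R > 0.66/0.00931 = 70.9.
Without the predator, R → K = 211. Since 211 > 70.9, the predator can invade and persist.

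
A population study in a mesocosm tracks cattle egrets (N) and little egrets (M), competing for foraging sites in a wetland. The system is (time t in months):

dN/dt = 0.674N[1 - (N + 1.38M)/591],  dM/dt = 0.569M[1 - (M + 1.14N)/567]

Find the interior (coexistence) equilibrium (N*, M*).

Setting both brackets to zero gives the nullclines N + 1.38M = 591 and 1.14N + M = 567.
Substituting M = 567 - 1.14N into the first: N(1 - 1.38·1.14) = 591 - 1.38·567.
So N* = -191/-0.573 = 334, and then M* = 567 - 1.14·334 = 186.

N* ≈ 334, M* ≈ 186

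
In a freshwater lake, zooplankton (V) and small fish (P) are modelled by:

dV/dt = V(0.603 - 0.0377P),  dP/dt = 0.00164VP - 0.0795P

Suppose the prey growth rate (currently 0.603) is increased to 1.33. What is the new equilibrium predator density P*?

At the interior fixed point, setting dV/dt = 0 with V > 0 fixes P* = (prey growth rate)/(VP coefficient) — independent of the other coefficients.
With the change, P* = 1.33/0.0377 = 35.3; it rises from 16.

P* ≈ 35.3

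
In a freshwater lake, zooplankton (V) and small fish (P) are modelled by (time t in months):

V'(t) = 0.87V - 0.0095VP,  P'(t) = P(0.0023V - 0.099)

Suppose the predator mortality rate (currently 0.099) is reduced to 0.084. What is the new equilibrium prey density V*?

V* ≈ 36.5

At the interior fixed point, setting dP/dt = 0 with P > 0 fixes V* = (predator death rate)/(VP coefficient) — independent of the other coefficients.
With the change, V* = 0.084/0.0023 = 36.5; it falls from 43.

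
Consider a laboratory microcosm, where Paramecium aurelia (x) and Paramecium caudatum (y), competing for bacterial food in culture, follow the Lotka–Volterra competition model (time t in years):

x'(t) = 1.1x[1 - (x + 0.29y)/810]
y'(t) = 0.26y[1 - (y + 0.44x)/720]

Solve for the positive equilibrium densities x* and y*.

x* ≈ 689, y* ≈ 417

Setting both brackets to zero gives the nullclines x + 0.29y = 810 and 0.44x + y = 720.
Substituting y = 720 - 0.44x into the first: x(1 - 0.29·0.44) = 810 - 0.29·720.
So x* = 601/0.872 = 689, and then y* = 720 - 0.44·689 = 417.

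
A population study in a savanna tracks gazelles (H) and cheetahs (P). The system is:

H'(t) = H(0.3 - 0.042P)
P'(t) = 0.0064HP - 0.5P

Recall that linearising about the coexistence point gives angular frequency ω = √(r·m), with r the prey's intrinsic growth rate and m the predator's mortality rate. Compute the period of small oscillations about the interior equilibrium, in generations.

T ≈ 16.2 generations

Here r = 0.3 and m = 0.5, so r·m = 0.15.
ω = √0.15 = 0.387 per generation, hence T = 2π/ω ≈ 16.2 generations.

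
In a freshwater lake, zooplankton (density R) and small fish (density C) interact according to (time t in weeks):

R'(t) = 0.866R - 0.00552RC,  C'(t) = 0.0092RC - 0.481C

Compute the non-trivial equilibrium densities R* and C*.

R* ≈ 52.3, C* ≈ 157

Set dC/dt = 0 with C > 0: 0.0092R - 0.481 = 0, so R* = 0.481/0.0092 = 52.3.
Set dR/dt = 0 with R > 0: 0.866 - 0.00552C = 0, so C* = 0.866/0.00552 = 157.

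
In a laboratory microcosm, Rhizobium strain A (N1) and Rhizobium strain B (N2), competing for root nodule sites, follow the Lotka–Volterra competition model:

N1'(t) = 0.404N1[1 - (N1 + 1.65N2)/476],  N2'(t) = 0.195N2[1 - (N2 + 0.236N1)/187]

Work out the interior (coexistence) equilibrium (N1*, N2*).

N1* ≈ 274, N2* ≈ 122

Setting both brackets to zero gives the nullclines N1 + 1.65N2 = 476 and 0.236N1 + N2 = 187.
Substituting N2 = 187 - 0.236N1 into the first: N1(1 - 1.65·0.236) = 476 - 1.65·187.
So N1* = 167/0.611 = 274, and then N2* = 187 - 0.236·274 = 122.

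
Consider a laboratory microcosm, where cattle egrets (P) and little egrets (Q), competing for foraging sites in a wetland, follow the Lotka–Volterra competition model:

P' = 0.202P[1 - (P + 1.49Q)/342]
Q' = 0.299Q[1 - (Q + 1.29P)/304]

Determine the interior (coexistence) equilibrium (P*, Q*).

Setting both brackets to zero gives the nullclines P + 1.49Q = 342 and 1.29P + Q = 304.
Substituting Q = 304 - 1.29P into the first: P(1 - 1.49·1.29) = 342 - 1.49·304.
So P* = -111/-0.922 = 120, and then Q* = 304 - 1.29·120 = 149.

P* ≈ 120, Q* ≈ 149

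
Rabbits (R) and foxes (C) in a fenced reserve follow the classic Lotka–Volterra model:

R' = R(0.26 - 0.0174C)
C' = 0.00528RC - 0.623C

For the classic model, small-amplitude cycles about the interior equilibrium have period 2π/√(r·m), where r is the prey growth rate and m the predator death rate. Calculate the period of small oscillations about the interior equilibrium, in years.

Here r = 0.26 and m = 0.623, so r·m = 0.162.
ω = √0.162 = 0.402 per year, hence T = 2π/ω ≈ 15.6 years.

T ≈ 15.6 years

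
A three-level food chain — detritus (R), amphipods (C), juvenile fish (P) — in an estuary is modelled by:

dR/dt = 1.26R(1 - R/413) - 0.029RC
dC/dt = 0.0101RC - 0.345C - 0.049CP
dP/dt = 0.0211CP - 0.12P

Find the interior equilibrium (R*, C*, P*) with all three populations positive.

R* ≈ 359, C* ≈ 5.69, P* ≈ 66.9

From dP/dt = 0: 0.0211C* = 0.12, so C* = 5.69.
From dR/dt = 0: 1.26(1 - R*/413) = 0.029·5.69, giving R* = 413·(1 - 0.131) = 359.
From dC/dt = 0: 0.0101·359 - 0.345 = 0.049P*, so P* = 3.28/0.049 = 66.9.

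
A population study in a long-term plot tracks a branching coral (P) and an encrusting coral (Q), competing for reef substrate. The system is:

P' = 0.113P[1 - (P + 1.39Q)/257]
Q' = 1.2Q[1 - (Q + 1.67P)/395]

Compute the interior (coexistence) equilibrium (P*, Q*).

Setting both brackets to zero gives the nullclines P + 1.39Q = 257 and 1.67P + Q = 395.
Substituting Q = 395 - 1.67P into the first: P(1 - 1.39·1.67) = 257 - 1.39·395.
So P* = -292/-1.32 = 221, and then Q* = 395 - 1.67·221 = 25.9.

P* ≈ 221, Q* ≈ 25.9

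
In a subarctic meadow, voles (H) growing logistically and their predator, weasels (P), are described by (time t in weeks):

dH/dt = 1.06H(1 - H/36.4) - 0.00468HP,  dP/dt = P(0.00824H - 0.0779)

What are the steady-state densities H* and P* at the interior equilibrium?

From dP/dt = 0 with P > 0: 0.00824H* = 0.0779, so H* = 9.45.
Substitute into dH/dt = 0: 1.06(1 - 9.45/36.4) = 0.00468P*.
The bracket is 0.74, giving P* = 0.785/0.00468 = 168.

H* ≈ 9.45, P* ≈ 168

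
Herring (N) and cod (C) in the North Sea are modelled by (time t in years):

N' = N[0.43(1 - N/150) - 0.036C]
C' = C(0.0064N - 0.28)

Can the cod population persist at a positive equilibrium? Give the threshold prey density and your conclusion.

Threshold N = 43.8; K > 43.8, so yes, the predator persists.

The predator equation gives dC/dt > 0 only when N > 0.28/0.0064 = 43.8.
Without the predator, N → K = 150. Since 150 > 43.8, the predator can invade and persist.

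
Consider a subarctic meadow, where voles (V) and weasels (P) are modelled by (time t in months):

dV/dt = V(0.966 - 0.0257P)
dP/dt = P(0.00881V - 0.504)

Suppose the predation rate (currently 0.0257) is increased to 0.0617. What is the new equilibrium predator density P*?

At the interior fixed point, setting dV/dt = 0 with V > 0 fixes P* = (prey growth rate)/(VP coefficient) — independent of the other coefficients.
With the change, P* = 0.966/0.0617 = 15.7; it falls from 37.6.

P* ≈ 15.7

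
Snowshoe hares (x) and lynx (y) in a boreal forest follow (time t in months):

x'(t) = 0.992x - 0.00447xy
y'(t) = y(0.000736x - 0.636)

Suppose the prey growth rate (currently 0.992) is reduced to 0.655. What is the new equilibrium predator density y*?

y* ≈ 147

At the interior fixed point, setting dx/dt = 0 with x > 0 fixes y* = (prey growth rate)/(xy coefficient) — independent of the other coefficients.
With the change, y* = 0.655/0.00447 = 147; it falls from 222.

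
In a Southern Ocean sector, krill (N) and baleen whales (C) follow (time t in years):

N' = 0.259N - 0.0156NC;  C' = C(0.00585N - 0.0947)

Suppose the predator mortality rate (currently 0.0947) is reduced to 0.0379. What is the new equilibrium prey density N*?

N* ≈ 6.48

At the interior fixed point, setting dC/dt = 0 with C > 0 fixes N* = (predator death rate)/(NC coefficient) — independent of the other coefficients.
With the change, N* = 0.0379/0.00585 = 6.48; it falls from 16.2.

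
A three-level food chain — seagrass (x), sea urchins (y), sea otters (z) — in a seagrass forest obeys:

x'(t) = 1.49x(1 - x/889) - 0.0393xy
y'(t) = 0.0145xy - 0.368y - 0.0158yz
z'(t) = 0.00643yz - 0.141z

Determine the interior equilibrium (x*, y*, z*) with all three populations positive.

From dz/dt = 0: 0.00643y* = 0.141, so y* = 21.9.
From dx/dt = 0: 1.49(1 - x*/889) = 0.0393·21.9, giving x* = 889·(1 - 0.578) = 375.
From dy/dt = 0: 0.0145·375 - 0.368 = 0.0158z*, so z* = 5.07/0.0158 = 321.

x* ≈ 375, y* ≈ 21.9, z* ≈ 321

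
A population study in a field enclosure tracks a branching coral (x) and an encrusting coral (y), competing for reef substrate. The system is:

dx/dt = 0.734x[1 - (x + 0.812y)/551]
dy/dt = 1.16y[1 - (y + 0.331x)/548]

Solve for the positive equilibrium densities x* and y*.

Setting both brackets to zero gives the nullclines x + 0.812y = 551 and 0.331x + y = 548.
Substituting y = 548 - 0.331x into the first: x(1 - 0.812·0.331) = 551 - 0.812·548.
So x* = 106/0.731 = 145, and then y* = 548 - 0.331·145 = 500.

x* ≈ 145, y* ≈ 500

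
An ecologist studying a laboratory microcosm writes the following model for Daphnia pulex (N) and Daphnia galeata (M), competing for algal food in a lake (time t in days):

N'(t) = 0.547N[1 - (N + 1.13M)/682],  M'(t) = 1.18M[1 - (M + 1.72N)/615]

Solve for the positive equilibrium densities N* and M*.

N* ≈ 13.7, M* ≈ 591

Setting both brackets to zero gives the nullclines N + 1.13M = 682 and 1.72N + M = 615.
Substituting M = 615 - 1.72N into the first: N(1 - 1.13·1.72) = 682 - 1.13·615.
So N* = -12.9/-0.944 = 13.7, and then M* = 615 - 1.72·13.7 = 591.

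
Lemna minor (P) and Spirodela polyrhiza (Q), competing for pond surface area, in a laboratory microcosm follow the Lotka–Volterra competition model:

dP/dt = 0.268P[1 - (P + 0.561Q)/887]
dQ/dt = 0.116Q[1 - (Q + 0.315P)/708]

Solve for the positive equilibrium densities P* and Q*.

P* ≈ 595, Q* ≈ 521

Setting both brackets to zero gives the nullclines P + 0.561Q = 887 and 0.315P + Q = 708.
Substituting Q = 708 - 0.315P into the first: P(1 - 0.561·0.315) = 887 - 0.561·708.
So P* = 490/0.823 = 595, and then Q* = 708 - 0.315·595 = 521.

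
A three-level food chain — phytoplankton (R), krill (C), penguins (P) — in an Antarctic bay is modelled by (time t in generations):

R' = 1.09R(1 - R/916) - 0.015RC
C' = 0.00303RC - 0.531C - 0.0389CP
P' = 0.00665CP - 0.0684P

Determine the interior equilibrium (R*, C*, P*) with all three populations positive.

From dP/dt = 0: 0.00665C* = 0.0684, so C* = 10.3.
From dR/dt = 0: 1.09(1 - R*/916) = 0.015·10.3, giving R* = 916·(1 - 0.142) = 786.
From dC/dt = 0: 0.00303·786 - 0.531 = 0.0389P*, so P* = 1.85/0.0389 = 47.6.

R* ≈ 786, C* ≈ 10.3, P* ≈ 47.6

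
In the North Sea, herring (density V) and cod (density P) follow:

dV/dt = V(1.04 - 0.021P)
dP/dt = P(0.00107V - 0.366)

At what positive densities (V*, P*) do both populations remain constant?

V* ≈ 342, P* ≈ 49.5

Set dP/dt = 0 with P > 0: 0.00107V - 0.366 = 0, so V* = 0.366/0.00107 = 342.
Set dV/dt = 0 with V > 0: 1.04 - 0.021P = 0, so P* = 1.04/0.021 = 49.5.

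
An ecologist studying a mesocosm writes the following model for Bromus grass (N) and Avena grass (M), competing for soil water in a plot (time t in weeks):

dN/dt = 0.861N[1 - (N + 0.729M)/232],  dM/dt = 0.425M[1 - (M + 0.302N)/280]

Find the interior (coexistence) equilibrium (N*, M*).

N* ≈ 35.8, M* ≈ 269

Setting both brackets to zero gives the nullclines N + 0.729M = 232 and 0.302N + M = 280.
Substituting M = 280 - 0.302N into the first: N(1 - 0.729·0.302) = 232 - 0.729·280.
So N* = 27.9/0.78 = 35.8, and then M* = 280 - 0.302·35.8 = 269.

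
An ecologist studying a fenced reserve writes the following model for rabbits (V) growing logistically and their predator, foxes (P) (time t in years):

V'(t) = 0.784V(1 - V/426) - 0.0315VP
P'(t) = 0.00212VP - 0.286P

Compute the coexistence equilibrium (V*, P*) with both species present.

From dP/dt = 0 with P > 0: 0.00212V* = 0.286, so V* = 135.
Substitute into dV/dt = 0: 0.784(1 - 135/426) = 0.0315P*.
The bracket is 0.683, giving P* = 0.536/0.0315 = 17.

V* ≈ 135, P* ≈ 17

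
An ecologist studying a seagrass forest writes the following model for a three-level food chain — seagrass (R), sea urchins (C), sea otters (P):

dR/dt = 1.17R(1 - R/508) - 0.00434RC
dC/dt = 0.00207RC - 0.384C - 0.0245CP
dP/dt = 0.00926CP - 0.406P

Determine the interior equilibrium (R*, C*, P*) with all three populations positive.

R* ≈ 425, C* ≈ 43.8, P* ≈ 20.3

From dP/dt = 0: 0.00926C* = 0.406, so C* = 43.8.
From dR/dt = 0: 1.17(1 - R*/508) = 0.00434·43.8, giving R* = 508·(1 - 0.163) = 425.
From dC/dt = 0: 0.00207·425 - 0.384 = 0.0245P*, so P* = 0.497/0.0245 = 20.3.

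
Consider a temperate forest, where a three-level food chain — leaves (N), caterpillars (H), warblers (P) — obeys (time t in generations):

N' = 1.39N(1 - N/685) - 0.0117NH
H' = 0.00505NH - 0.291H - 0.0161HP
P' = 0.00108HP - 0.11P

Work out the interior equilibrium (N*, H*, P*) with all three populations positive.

From dP/dt = 0: 0.00108H* = 0.11, so H* = 102.
From dN/dt = 0: 1.39(1 - N*/685) = 0.0117·102, giving N* = 685·(1 - 0.857) = 97.7.
From dH/dt = 0: 0.00505·97.7 - 0.291 = 0.0161P*, so P* = 0.203/0.0161 = 12.6.

N* ≈ 97.7, H* ≈ 102, P* ≈ 12.6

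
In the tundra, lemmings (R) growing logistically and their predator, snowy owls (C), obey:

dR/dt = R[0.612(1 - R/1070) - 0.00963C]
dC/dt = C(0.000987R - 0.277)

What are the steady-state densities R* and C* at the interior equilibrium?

From dC/dt = 0 with C > 0: 0.000987R* = 0.277, so R* = 281.
Substitute into dR/dt = 0: 0.612(1 - 281/1070) = 0.00963C*.
The bracket is 0.738, giving C* = 0.451/0.00963 = 46.9.

R* ≈ 281, C* ≈ 46.9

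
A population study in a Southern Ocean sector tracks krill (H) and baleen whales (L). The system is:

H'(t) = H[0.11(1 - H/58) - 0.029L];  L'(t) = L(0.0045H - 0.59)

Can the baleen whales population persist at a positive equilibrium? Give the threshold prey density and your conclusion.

The predator equation gives dL/dt > 0 only when H > 0.59/0.0045 = 131.
Without the predator, H → K = 58. Since 58 < 131, the predator cannot invade.

Threshold H = 131; K < 131, so no, the predator goes extinct.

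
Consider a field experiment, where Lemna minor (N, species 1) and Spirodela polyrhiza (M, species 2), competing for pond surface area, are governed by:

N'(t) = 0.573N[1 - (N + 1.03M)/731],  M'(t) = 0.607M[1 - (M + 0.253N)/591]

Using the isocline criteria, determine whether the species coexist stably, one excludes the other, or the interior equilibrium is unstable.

stable coexistence

Compare the nullcline intercepts: K1/α12 = 731/1.03 = 710 > K2 = 591; K2/α21 = 591/0.253 = 2340 > K1 = 731.
Since both inequalities hold, each species can invade when rare, so the interior equilibrium is stable.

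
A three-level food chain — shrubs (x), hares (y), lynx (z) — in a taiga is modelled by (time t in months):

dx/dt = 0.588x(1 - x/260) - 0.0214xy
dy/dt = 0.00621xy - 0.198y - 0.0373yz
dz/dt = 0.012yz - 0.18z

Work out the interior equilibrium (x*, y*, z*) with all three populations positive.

x* ≈ 118, y* ≈ 15, z* ≈ 14.3

From dz/dt = 0: 0.012y* = 0.18, so y* = 15.
From dx/dt = 0: 0.588(1 - x*/260) = 0.0214·15, giving x* = 260·(1 - 0.546) = 118.
From dy/dt = 0: 0.00621·118 - 0.198 = 0.0373z*, so z* = 0.535/0.0373 = 14.3.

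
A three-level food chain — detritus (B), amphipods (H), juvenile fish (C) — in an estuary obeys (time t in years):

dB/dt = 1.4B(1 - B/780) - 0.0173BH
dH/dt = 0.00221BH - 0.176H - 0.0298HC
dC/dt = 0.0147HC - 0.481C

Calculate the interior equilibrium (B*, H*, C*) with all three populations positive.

B* ≈ 465, H* ≈ 32.7, C* ≈ 28.6

From dC/dt = 0: 0.0147H* = 0.481, so H* = 32.7.
From dB/dt = 0: 1.4(1 - B*/780) = 0.0173·32.7, giving B* = 780·(1 - 0.404) = 465.
From dH/dt = 0: 0.00221·465 - 0.176 = 0.0298C*, so C* = 0.851/0.0298 = 28.6.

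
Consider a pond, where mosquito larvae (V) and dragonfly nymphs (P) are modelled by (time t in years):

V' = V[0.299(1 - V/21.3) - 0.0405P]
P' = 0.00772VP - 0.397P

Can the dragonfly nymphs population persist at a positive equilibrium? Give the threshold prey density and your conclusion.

The predator equation gives dP/dt > 0 only when V > 0.397/0.00772 = 51.4.
Without the predator, V → K = 21.3. Since 21.3 < 51.4, the predator cannot invade.

Threshold V = 51.4; K < 51.4, so no, the predator goes extinct.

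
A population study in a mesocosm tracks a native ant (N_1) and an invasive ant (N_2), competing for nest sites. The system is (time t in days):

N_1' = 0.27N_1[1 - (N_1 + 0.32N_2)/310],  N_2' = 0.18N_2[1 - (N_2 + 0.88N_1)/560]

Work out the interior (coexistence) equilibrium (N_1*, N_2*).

N_1* ≈ 182, N_2* ≈ 400

Setting both brackets to zero gives the nullclines N_1 + 0.32N_2 = 310 and 0.88N_1 + N_2 = 560.
Substituting N_2 = 560 - 0.88N_1 into the first: N_1(1 - 0.32·0.88) = 310 - 0.32·560.
So N_1* = 131/0.718 = 182, and then N_2* = 560 - 0.88·182 = 400.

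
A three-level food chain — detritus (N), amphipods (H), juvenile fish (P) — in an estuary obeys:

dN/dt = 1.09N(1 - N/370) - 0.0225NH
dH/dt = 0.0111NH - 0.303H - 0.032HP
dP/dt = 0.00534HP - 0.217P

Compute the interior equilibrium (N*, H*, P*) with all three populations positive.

From dP/dt = 0: 0.00534H* = 0.217, so H* = 40.6.
From dN/dt = 0: 1.09(1 - N*/370) = 0.0225·40.6, giving N* = 370·(1 - 0.839) = 59.6.
From dH/dt = 0: 0.0111·59.6 - 0.303 = 0.032P*, so P* = 0.359/0.032 = 11.2.

N* ≈ 59.6, H* ≈ 40.6, P* ≈ 11.2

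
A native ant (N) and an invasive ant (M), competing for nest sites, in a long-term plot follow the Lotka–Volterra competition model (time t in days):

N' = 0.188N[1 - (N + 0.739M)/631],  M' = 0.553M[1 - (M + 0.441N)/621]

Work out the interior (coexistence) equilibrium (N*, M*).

Setting both brackets to zero gives the nullclines N + 0.739M = 631 and 0.441N + M = 621.
Substituting M = 621 - 0.441N into the first: N(1 - 0.739·0.441) = 631 - 0.739·621.
So N* = 172/0.674 = 255, and then M* = 621 - 0.441·255 = 508.

N* ≈ 255, M* ≈ 508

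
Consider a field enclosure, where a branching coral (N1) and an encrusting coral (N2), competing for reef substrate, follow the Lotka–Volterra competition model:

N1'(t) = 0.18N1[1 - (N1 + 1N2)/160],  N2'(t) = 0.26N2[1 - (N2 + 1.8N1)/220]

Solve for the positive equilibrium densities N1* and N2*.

Setting both brackets to zero gives the nullclines N1 + 1N2 = 160 and 1.8N1 + N2 = 220.
Substituting N2 = 220 - 1.8N1 into the first: N1(1 - 1·1.8) = 160 - 1·220.
So N1* = -60/-0.8 = 75, and then N2* = 220 - 1.8·75 = 85.

N1* ≈ 75, N2* ≈ 85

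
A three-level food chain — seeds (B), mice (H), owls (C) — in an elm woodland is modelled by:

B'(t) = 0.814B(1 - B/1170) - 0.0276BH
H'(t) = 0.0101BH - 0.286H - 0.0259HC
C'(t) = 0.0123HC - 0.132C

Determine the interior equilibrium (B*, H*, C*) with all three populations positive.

B* ≈ 744, H* ≈ 10.7, C* ≈ 279

From dC/dt = 0: 0.0123H* = 0.132, so H* = 10.7.
From dB/dt = 0: 0.814(1 - B*/1170) = 0.0276·10.7, giving B* = 1170·(1 - 0.364) = 744.
From dH/dt = 0: 0.0101·744 - 0.286 = 0.0259C*, so C* = 7.23/0.0259 = 279.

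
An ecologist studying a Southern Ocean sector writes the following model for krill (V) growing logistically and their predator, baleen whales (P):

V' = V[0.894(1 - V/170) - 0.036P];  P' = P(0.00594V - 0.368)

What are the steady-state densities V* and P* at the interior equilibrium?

From dP/dt = 0 with P > 0: 0.00594V* = 0.368, so V* = 62.
Substitute into dV/dt = 0: 0.894(1 - 62/170) = 0.036P*.
The bracket is 0.636, giving P* = 0.568/0.036 = 15.8.

V* ≈ 62, P* ≈ 15.8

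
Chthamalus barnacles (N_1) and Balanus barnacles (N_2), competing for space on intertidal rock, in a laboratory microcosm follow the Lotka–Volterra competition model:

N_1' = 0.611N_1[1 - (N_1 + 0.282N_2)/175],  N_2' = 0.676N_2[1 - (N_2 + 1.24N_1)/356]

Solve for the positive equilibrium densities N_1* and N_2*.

N_1* ≈ 115, N_2* ≈ 214

Setting both brackets to zero gives the nullclines N_1 + 0.282N_2 = 175 and 1.24N_1 + N_2 = 356.
Substituting N_2 = 356 - 1.24N_1 into the first: N_1(1 - 0.282·1.24) = 175 - 0.282·356.
So N_1* = 74.6/0.65 = 115, and then N_2* = 356 - 1.24·115 = 214.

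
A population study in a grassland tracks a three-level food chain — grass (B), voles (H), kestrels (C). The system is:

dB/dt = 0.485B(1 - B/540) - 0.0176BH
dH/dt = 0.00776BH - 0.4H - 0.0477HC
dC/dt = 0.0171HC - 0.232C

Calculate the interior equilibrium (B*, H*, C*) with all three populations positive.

B* ≈ 274, H* ≈ 13.6, C* ≈ 36.2

From dC/dt = 0: 0.0171H* = 0.232, so H* = 13.6.
From dB/dt = 0: 0.485(1 - B*/540) = 0.0176·13.6, giving B* = 540·(1 - 0.492) = 274.
From dH/dt = 0: 0.00776·274 - 0.4 = 0.0477C*, so C* = 1.73/0.0477 = 36.2.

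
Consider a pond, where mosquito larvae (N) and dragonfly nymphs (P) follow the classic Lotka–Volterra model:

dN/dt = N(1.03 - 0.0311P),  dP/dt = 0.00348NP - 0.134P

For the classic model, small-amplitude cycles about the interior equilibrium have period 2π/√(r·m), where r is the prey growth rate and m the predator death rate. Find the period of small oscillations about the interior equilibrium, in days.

T ≈ 16.9 days

Here r = 1.03 and m = 0.134, so r·m = 0.138.
ω = √0.138 = 0.372 per day, hence T = 2π/ω ≈ 16.9 days.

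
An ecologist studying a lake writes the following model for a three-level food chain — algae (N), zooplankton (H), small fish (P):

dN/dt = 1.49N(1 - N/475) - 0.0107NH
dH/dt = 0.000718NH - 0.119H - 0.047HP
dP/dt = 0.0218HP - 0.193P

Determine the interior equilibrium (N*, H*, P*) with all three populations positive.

N* ≈ 445, H* ≈ 8.85, P* ≈ 4.26

From dP/dt = 0: 0.0218H* = 0.193, so H* = 8.85.
From dN/dt = 0: 1.49(1 - N*/475) = 0.0107·8.85, giving N* = 475·(1 - 0.0636) = 445.
From dH/dt = 0: 0.000718·445 - 0.119 = 0.047P*, so P* = 0.2/0.047 = 4.26.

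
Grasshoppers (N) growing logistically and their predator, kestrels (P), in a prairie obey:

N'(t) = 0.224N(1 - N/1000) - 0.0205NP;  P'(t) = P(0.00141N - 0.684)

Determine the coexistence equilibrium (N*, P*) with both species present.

N* ≈ 485, P* ≈ 5.63

From dP/dt = 0 with P > 0: 0.00141N* = 0.684, so N* = 485.
Substitute into dN/dt = 0: 0.224(1 - 485/1000) = 0.0205P*.
The bracket is 0.515, giving P* = 0.115/0.0205 = 5.63.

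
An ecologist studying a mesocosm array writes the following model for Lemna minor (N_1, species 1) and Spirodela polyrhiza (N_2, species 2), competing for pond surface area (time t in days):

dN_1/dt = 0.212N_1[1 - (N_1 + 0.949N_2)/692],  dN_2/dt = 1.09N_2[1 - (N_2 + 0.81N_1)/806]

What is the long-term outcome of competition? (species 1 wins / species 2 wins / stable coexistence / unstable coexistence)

Compare the nullcline intercepts: K1/α12 = 692/0.949 = 729 < K2 = 806; K2/α21 = 806/0.81 = 995 > K1 = 692.
Since the inequalities point opposite ways, species 2 can invade but species 1 cannot.

species 2 excludes species 1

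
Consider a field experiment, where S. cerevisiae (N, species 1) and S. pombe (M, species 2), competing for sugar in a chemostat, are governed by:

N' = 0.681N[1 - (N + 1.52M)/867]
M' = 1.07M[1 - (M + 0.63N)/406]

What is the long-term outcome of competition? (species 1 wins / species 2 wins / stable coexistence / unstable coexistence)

species 1 excludes species 2

Compare the nullcline intercepts: K1/α12 = 867/1.52 = 570 > K2 = 406; K2/α21 = 406/0.63 = 644 < K1 = 867.
Since the inequalities point opposite ways, species 1 can invade but species 2 cannot.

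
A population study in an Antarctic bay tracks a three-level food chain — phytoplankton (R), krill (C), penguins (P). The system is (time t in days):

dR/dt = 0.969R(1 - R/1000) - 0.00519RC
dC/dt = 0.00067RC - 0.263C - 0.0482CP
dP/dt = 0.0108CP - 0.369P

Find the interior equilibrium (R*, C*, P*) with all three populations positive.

From dP/dt = 0: 0.0108C* = 0.369, so C* = 34.2.
From dR/dt = 0: 0.969(1 - R*/1000) = 0.00519·34.2, giving R* = 1000·(1 - 0.183) = 817.
From dC/dt = 0: 0.00067·817 - 0.263 = 0.0482P*, so P* = 0.284/0.0482 = 5.9.

R* ≈ 817, C* ≈ 34.2, P* ≈ 5.9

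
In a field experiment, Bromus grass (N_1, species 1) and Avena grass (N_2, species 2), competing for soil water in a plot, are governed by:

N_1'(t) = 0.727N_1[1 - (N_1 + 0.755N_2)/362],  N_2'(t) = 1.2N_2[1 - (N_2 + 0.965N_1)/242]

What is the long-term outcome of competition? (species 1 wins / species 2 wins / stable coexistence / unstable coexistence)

Compare the nullcline intercepts: K1/α12 = 362/0.755 = 479 > K2 = 242; K2/α21 = 242/0.965 = 251 < K1 = 362.
Since the inequalities point opposite ways, species 1 can invade but species 2 cannot.

species 1 excludes species 2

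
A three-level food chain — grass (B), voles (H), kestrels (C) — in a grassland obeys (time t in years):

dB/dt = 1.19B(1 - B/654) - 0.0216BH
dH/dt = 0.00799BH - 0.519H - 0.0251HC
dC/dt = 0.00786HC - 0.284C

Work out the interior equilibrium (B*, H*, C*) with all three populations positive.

B* ≈ 225, H* ≈ 36.1, C* ≈ 51

From dC/dt = 0: 0.00786H* = 0.284, so H* = 36.1.
From dB/dt = 0: 1.19(1 - B*/654) = 0.0216·36.1, giving B* = 654·(1 - 0.656) = 225.
From dH/dt = 0: 0.00799·225 - 0.519 = 0.0251C*, so C* = 1.28/0.0251 = 51.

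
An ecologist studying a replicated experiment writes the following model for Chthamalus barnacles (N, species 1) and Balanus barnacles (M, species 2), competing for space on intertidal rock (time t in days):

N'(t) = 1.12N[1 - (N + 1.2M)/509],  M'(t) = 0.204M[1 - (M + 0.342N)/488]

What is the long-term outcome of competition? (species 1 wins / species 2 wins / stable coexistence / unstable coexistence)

Compare the nullcline intercepts: K1/α12 = 509/1.2 = 424 < K2 = 488; K2/α21 = 488/0.342 = 1430 > K1 = 509.
Since the inequalities point opposite ways, species 2 can invade but species 1 cannot.

species 2 excludes species 1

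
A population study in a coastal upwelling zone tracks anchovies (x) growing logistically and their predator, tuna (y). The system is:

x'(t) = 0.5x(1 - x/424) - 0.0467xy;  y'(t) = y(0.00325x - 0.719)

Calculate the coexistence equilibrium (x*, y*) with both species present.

From dy/dt = 0 with y > 0: 0.00325x* = 0.719, so x* = 221.
Substitute into dx/dt = 0: 0.5(1 - 221/424) = 0.0467y*.
The bracket is 0.478, giving y* = 0.239/0.0467 = 5.12.

x* ≈ 221, y* ≈ 5.12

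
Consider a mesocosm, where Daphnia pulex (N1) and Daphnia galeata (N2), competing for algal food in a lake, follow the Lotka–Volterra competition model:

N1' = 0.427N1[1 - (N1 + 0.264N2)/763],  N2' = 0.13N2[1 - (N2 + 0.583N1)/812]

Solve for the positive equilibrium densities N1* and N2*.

N1* ≈ 648, N2* ≈ 434

Setting both brackets to zero gives the nullclines N1 + 0.264N2 = 763 and 0.583N1 + N2 = 812.
Substituting N2 = 812 - 0.583N1 into the first: N1(1 - 0.264·0.583) = 763 - 0.264·812.
So N1* = 549/0.846 = 648, and then N2* = 812 - 0.583·648 = 434.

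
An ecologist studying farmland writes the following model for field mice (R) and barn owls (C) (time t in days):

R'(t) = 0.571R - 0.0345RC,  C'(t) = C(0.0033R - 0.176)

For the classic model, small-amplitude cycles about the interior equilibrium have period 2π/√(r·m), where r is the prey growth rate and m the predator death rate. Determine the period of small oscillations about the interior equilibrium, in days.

T ≈ 19.8 days

Here r = 0.571 and m = 0.176, so r·m = 0.1.
ω = √0.1 = 0.317 per day, hence T = 2π/ω ≈ 19.8 days.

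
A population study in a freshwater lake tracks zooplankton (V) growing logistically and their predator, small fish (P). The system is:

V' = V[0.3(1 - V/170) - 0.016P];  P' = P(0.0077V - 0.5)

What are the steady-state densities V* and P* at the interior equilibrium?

V* ≈ 64.9, P* ≈ 11.6

From dP/dt = 0 with P > 0: 0.0077V* = 0.5, so V* = 64.9.
Substitute into dV/dt = 0: 0.3(1 - 64.9/170) = 0.016P*.
The bracket is 0.618, giving P* = 0.185/0.016 = 11.6.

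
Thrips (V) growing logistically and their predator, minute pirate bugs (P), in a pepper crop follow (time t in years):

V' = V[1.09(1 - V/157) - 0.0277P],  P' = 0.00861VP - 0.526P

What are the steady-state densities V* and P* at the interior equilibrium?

From dP/dt = 0 with P > 0: 0.00861V* = 0.526, so V* = 61.1.
Substitute into dV/dt = 0: 1.09(1 - 61.1/157) = 0.0277P*.
The bracket is 0.611, giving P* = 0.666/0.0277 = 24.

V* ≈ 61.1, P* ≈ 24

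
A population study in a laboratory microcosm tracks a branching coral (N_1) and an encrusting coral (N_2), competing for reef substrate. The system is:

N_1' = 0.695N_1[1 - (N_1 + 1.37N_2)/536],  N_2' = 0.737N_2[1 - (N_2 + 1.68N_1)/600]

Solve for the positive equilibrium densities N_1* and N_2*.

N_1* ≈ 220, N_2* ≈ 231

Setting both brackets to zero gives the nullclines N_1 + 1.37N_2 = 536 and 1.68N_1 + N_2 = 600.
Substituting N_2 = 600 - 1.68N_1 into the first: N_1(1 - 1.37·1.68) = 536 - 1.37·600.
So N_1* = -286/-1.3 = 220, and then N_2* = 600 - 1.68·220 = 231.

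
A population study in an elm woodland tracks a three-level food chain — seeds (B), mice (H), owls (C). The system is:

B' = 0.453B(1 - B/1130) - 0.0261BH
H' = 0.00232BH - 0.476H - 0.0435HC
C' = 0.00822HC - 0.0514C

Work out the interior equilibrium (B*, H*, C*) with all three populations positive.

B* ≈ 723, H* ≈ 6.25, C* ≈ 27.6

From dC/dt = 0: 0.00822H* = 0.0514, so H* = 6.25.
From dB/dt = 0: 0.453(1 - B*/1130) = 0.0261·6.25, giving B* = 1130·(1 - 0.36) = 723.
From dH/dt = 0: 0.00232·723 - 0.476 = 0.0435C*, so C* = 1.2/0.0435 = 27.6.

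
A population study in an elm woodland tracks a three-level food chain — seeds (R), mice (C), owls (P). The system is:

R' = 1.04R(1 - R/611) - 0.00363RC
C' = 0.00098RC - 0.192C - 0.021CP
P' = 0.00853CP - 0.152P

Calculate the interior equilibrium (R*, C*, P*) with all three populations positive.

From dP/dt = 0: 0.00853C* = 0.152, so C* = 17.8.
From dR/dt = 0: 1.04(1 - R*/611) = 0.00363·17.8, giving R* = 611·(1 - 0.0622) = 573.
From dC/dt = 0: 0.00098·573 - 0.192 = 0.021P*, so P* = 0.37/0.021 = 17.6.

R* ≈ 573, C* ≈ 17.8, P* ≈ 17.6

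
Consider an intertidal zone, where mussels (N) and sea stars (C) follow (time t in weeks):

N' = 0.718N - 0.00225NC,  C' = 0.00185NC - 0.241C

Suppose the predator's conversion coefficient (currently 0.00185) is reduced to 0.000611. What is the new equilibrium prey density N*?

N* ≈ 394

At the interior fixed point, setting dC/dt = 0 with C > 0 fixes N* = (predator death rate)/(NC coefficient) — independent of the other coefficients.
With the change, N* = 0.241/0.000611 = 394; it rises from 130.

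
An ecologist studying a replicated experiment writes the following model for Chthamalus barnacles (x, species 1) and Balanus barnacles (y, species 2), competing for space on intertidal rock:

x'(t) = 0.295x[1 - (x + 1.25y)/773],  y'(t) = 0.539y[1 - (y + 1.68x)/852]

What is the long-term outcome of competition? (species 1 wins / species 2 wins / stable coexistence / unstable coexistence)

unstable coexistence (outcome depends on initial conditions)

Compare the nullcline intercepts: K1/α12 = 773/1.25 = 618 < K2 = 852; K2/α21 = 852/1.68 = 507 < K1 = 773.
Since both are reversed, neither can invade when rare; the interior point is a saddle.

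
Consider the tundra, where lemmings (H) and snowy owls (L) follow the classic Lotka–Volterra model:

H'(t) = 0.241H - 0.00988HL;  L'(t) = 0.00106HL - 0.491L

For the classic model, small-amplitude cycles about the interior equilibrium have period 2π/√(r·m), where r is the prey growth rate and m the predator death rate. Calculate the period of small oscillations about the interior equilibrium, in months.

T ≈ 18.3 months

Here r = 0.241 and m = 0.491, so r·m = 0.118.
ω = √0.118 = 0.344 per month, hence T = 2π/ω ≈ 18.3 months.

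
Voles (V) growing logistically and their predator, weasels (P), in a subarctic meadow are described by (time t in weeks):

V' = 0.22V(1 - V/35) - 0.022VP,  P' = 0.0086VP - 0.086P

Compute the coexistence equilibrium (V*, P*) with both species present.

V* ≈ 10, P* ≈ 7.14

From dP/dt = 0 with P > 0: 0.0086V* = 0.086, so V* = 10.
Substitute into dV/dt = 0: 0.22(1 - 10/35) = 0.022P*.
The bracket is 0.714, giving P* = 0.157/0.022 = 7.14.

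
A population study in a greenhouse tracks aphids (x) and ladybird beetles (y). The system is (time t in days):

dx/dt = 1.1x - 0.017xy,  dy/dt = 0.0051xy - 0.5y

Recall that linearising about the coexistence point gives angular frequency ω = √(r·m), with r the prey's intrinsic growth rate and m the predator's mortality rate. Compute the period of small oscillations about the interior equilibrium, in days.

T ≈ 8.47 days

Here r = 1.1 and m = 0.5, so r·m = 0.55.
ω = √0.55 = 0.742 per day, hence T = 2π/ω ≈ 8.47 days.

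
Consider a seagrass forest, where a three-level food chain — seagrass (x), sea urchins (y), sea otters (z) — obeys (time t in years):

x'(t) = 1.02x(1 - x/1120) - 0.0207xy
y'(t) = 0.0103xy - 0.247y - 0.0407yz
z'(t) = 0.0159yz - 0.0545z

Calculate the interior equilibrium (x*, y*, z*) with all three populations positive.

x* ≈ 1040, y* ≈ 3.43, z* ≈ 258

From dz/dt = 0: 0.0159y* = 0.0545, so y* = 3.43.
From dx/dt = 0: 1.02(1 - x*/1120) = 0.0207·3.43, giving x* = 1120·(1 - 0.0696) = 1040.
From dy/dt = 0: 0.0103·1040 - 0.247 = 0.0407z*, so z* = 10.5/0.0407 = 258.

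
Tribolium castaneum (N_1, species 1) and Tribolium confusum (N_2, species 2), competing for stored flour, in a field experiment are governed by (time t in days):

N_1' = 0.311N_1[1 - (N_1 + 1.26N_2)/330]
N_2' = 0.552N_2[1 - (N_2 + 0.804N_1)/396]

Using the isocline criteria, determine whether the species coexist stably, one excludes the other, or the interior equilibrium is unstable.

species 2 excludes species 1

Compare the nullcline intercepts: K1/α12 = 330/1.26 = 262 < K2 = 396; K2/α21 = 396/0.804 = 493 > K1 = 330.
Since the inequalities point opposite ways, species 2 can invade but species 1 cannot.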